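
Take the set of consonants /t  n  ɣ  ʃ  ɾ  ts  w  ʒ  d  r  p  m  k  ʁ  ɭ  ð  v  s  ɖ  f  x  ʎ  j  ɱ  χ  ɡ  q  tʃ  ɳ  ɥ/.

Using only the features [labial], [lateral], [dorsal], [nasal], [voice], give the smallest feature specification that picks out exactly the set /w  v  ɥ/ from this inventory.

The class [+voice], [-nasal], [+labial] has exactly /w, v, ɥ/ as its extension in this inventory. No smaller conjunction from the listed features achieves this: [-nasal, +labial] alone would also admit /p, f/; [+voice, +labial] alone would also admit /m, ɱ/; [+voice, -nasal] alone would also admit /ɣ, ɾ, ʒ, d, …/; and checking the remaining two-feature bundles turns up none with this extension.

[+voice, -nasal, +labial]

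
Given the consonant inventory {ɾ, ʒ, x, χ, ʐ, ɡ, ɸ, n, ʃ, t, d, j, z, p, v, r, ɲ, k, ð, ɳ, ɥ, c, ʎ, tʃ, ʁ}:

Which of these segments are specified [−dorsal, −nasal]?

ɾ, ʒ, ʐ, ɸ, ʃ, t, d, z, p, v, r, ð, tʃ

Eliminate segments failing any feature: /x, χ, ɡ, j, ɲ, k, ɥ, c, ʎ, ʁ/ are [+dorsal]; /n, ɳ/ are [+nasal]. The remaining /ɾ, ʒ, ʐ, ɸ, ʃ, t, d, z, p, v, r, ð, tʃ/ satisfy [−dorsal], [−nasal].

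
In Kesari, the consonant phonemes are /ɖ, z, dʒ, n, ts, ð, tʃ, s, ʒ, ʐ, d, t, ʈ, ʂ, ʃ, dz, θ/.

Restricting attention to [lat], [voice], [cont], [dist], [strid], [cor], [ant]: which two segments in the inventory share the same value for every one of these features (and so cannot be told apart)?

n, d

/n/ (alveolar nasal) and /d/ (voiced alveolar stop) are both [−lateral], [+voice], [−continuant], [−distributed], [−strident], [+coronal], [+anterior], so none of the listed features separates them. (They do differ in [sonorant] and [nasal], which are not among the given features.) Every other pair in the inventory differs on at least one listed feature.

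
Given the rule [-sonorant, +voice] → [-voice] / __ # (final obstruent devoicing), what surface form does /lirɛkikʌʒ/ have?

The only segment in the rule's environment that also matches [-sonorant, +voice] is /ʒ/. Applying [-voice] turns the voiced postalveolar fricative into /ʃ/ (voiceless postalveolar fricative), giving [lirɛkikʌʃ].

[lirɛkikʌʃ]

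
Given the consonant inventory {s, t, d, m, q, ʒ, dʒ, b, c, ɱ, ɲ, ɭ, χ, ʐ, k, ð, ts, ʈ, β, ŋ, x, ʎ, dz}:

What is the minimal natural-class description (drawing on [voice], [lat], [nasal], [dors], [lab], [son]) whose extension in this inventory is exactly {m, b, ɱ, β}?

[+lab]

The target set is precisely the extension of [+labial] in this inventory.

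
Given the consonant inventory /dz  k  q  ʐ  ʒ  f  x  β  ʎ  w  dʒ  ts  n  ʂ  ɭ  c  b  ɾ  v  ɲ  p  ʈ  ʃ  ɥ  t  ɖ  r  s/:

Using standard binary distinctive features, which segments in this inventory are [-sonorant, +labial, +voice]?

β, b, v

Eliminate segments failing any feature: /dz, k, q, ʐ, ʒ, x, dʒ, ts, ʂ, c, ʈ, ʃ, t, ɖ, s/ are [-labial]; /f, p/ are [-voice]; /ʎ, w, n, ɭ, ɾ, ɲ, ɥ, r/ are [+sonorant]. The remaining /β, b, v/ satisfy [-sonorant], [+labial], [+voice].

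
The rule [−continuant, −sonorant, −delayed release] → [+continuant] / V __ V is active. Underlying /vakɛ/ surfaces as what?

/k/ satisfies [−continuant, −sonorant, −delayed release] and sits in V __ V. The [+continuant] counterpart of the voiceless velar stop is /x/. Other segments in /vakɛ/ either fail the structural description or are not in the environment, so the surface form is [vaxɛ].

[vaxɛ]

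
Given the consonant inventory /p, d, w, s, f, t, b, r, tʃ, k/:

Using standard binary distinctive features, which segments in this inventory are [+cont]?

The feature [continuant] marks segments produced without complete oral closure. In this inventory /w, s, f, r/ have that property, so they are [+continuant]; /p, d, t, b, tʃ, k/ are [-continuant].

w, s, f, r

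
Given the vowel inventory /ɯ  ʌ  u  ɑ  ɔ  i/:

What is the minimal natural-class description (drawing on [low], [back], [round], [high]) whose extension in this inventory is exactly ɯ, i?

[+high, −round]

/ɯ, i/ are all [+high], [−round], and no other segment in the inventory matches both values. Dropping any one of them over-generates: [−round] alone would also admit /ʌ, ɑ/; [+high] alone would also admit /u/. No other single listed feature picks out exactly this set either, so fewer than two features will not do.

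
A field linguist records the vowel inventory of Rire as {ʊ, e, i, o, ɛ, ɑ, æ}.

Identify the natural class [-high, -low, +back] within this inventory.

o

Eliminate segments failing any feature: /ʊ, i/ are [+high]; /e, ɛ/ are [-back]; /ɑ, æ/ are [+low]. The remaining /o/ satisfy [-high], [-low], [+back].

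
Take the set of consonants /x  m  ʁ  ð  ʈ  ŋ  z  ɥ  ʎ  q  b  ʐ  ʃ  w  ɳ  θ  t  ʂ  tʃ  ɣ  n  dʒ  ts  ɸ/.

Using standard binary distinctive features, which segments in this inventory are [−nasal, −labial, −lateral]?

Eliminate segments failing any feature: /m, ŋ, ɳ, n/ are [+nasal]; /ɥ, b, w, ɸ/ are [+labial]; /ʎ/ is [+lateral]. The remaining /x, ʁ, ð, ʈ, z, q, ʐ, ʃ, θ, t, ʂ, tʃ, ɣ, dʒ, ts/ satisfy [−nasal], [−labial], [−lateral].

x, ʁ, ð, ʈ, z, q, ʐ, ʃ, θ, t, ʂ, tʃ, ɣ, dʒ, ts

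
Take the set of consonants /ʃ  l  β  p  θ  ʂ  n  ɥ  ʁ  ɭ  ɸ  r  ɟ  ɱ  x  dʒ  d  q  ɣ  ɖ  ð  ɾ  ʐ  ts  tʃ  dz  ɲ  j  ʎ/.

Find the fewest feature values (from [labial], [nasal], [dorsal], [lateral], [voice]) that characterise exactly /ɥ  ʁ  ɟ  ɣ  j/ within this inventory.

The class [+voice], [−nasal], [−lateral], [+dorsal] has exactly /ɥ, ʁ, ɟ, ɣ, j/ as its extension in this inventory. No smaller conjunction from the listed features achieves this: [−nasal, −lateral, +dorsal] alone would also admit /x, q/; [+voice, −lateral, +dorsal] alone would also admit /ɲ/; [+voice, −nasal, +dorsal] alone would also admit /ʎ/; [+voice, −nasal, −lateral] alone would also admit /β, r, dʒ, d, …/; and checking the remaining three-feature bundles turns up none with this extension.

[+voice, −nasal, −lateral, +dorsal]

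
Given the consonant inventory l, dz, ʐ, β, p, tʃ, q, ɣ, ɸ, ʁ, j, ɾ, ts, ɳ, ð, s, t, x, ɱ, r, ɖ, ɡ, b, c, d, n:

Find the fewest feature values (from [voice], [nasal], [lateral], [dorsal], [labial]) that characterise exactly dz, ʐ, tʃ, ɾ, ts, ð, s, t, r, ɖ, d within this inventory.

/dz, ʐ, tʃ, ɾ, ts, ð, s, t, r, ɖ, d/ are all [−nasal], [−lateral], [−labial], [−dorsal], and no other segment in the inventory matches all four values. Dropping any one of them over-generates: [−lateral, −labial, −dorsal] alone would also admit /ɳ, n/; [−nasal, −labial, −dorsal] alone would also admit /l/; [−nasal, −lateral, −dorsal] alone would also admit /β, p, ɸ, b/; [−nasal, −lateral, −labial] alone would also admit /q, ɣ, ʁ, j, …/. No other combination of three listed features picks out exactly this set either, so fewer than four features will not do.

[−nasal, −lateral, −labial, −dorsal]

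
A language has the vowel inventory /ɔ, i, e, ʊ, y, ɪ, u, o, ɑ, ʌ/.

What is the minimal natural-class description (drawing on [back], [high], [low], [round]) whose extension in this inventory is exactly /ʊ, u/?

[+high, +back]

/ʊ, u/ are all [+high], [+back], and no other segment in the inventory matches both values. Dropping any one of them over-generates: [+back] alone would also admit /ɔ, o, ɑ, ʌ/; [+high] alone would also admit /i, y, ɪ/. No other single listed feature picks out exactly this set either, so fewer than two features will not do.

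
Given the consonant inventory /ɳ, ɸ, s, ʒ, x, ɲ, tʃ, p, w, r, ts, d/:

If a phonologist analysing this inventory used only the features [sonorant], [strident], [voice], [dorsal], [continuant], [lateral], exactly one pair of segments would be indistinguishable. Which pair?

Both /ts/ and /tʃ/ are [−sonorant], [+strident], [−voice], [−dorsal], [−continuant], [−lateral]. Since the list omits [anterior] and [distributed] — which do distinguish the voiceless alveolar affricate from the voiceless postalveolar affricate — this pair collapses; all other pairs remain distinct.

ts, tʃ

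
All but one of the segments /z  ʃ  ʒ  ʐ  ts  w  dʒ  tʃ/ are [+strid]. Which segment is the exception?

w

Every segment except /w/ is [+strident]. /w/ (labial-velar glide) is [−strident], so it is the exception.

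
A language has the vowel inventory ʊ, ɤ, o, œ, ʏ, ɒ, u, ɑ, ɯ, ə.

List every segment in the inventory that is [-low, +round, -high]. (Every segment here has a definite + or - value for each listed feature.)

Eliminate segments failing any feature: /ʊ, ʏ, u/ are [+high]; /ɤ, ɯ, ə/ are [-round]; /ɒ, ɑ/ are [+low]. The remaining /o, œ/ satisfy [-low], [+round], [-high].

o, œ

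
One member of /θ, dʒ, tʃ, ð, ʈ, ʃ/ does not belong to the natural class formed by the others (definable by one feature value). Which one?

The remaining segments after removing /ʈ/ share [+distributed]; /ʈ/ (voiceless retroflex stop) is [−distributed]. For every other candidate removal, the leftover set fails to share any single feature value that the removed segment lacks.

ʈ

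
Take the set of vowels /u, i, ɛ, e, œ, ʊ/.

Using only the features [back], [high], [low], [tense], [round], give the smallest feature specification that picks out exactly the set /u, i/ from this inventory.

Every target segment is [+high], [+tense]; each remaining inventory member fails at least one of these. Each conjunct is needed — [+tense] alone would also admit /e/; [+high] alone would also admit /ʊ/ — and no other single listed feature has exactly this extension, so two is the minimum.

[+high, +tense]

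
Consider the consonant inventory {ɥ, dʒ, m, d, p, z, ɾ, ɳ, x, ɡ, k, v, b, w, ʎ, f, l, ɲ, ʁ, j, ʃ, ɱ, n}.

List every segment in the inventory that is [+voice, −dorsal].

First, the [+voice] segments are /ɥ, dʒ, m, d, z, ɾ, ɳ, ɡ, v, b, w, ʎ, l, ɲ, ʁ, j, ɱ, n/.
Among these, [−dorsal] leaves /dʒ, m, d, z, ɾ, ɳ, v, b, l, ɱ, n/.

dʒ, m, d, z, ɾ, ɳ, v, b, l, ɱ, n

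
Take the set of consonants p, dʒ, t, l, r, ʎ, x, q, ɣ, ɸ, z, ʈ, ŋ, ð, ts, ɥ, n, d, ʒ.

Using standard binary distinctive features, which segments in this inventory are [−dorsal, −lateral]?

p, dʒ, t, r, ɸ, z, ʈ, ð, ts, n, d, ʒ

Eliminate segments failing any feature: /l/ is [+lateral]; /ʎ, x, q, ɣ, ŋ, ɥ/ are [+dorsal]. The remaining /p, dʒ, t, r, ɸ, z, ʈ, ð, ts, n, d, ʒ/ satisfy [−dorsal], [−lateral].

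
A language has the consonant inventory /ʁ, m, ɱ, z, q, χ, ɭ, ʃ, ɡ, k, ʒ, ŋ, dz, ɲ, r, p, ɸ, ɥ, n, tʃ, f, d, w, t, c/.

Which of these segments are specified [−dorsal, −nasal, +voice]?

First, the [−dorsal] segments are /m, ɱ, z, ɭ, ʃ, ʒ, dz, r, p, ɸ, n, tʃ, f, d, t/.
Then [−nasal] gives /z, ɭ, ʃ, ʒ, dz, r, p, ɸ, tʃ, f, d, t/.
Then [+voice] leaves /z, ɭ, ʒ, dz, r, d/.

z, ɭ, ʒ, dz, r, d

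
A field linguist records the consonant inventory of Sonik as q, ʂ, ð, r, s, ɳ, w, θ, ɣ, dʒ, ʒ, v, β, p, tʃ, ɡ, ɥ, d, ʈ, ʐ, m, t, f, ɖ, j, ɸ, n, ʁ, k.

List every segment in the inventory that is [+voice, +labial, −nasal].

w, v, β, ɥ

Eliminate segments failing any feature: /q, ʂ, s, θ, p, tʃ, ʈ, t, f, ɸ, k/ are [−voice]; /ð, r, ɳ, ɣ, dʒ, ʒ, ɡ, d, ʐ, ɖ, j, n, ʁ/ are [−labial]; /m/ is [+nasal]. The remaining /w, v, β, ɥ/ satisfy [+voice], [+labial], [−nasal].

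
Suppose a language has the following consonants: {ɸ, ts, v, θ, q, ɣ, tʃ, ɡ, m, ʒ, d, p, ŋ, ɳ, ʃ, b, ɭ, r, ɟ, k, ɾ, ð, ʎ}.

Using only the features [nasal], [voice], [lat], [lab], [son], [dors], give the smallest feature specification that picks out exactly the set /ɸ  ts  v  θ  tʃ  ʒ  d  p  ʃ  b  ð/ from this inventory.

Every target segment is [−sonorant], [−dorsal]; each remaining inventory member fails at least one of these. Each conjunct is needed — [−dorsal] alone would also admit /m, ɳ, ɭ, r, …/; [−sonorant] alone would also admit /q, ɣ, ɡ, ɟ, …/ — and no other single listed feature has exactly this extension, so two is the minimum.

[−son, −dors]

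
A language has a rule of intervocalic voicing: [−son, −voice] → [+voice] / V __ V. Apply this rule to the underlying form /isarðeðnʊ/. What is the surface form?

The only segment in the rule's environment that also matches [−son, −voice] is /s/. Applying [+voice] turns the voiceless alveolar fricative into /z/ (voiced alveolar fricative), giving [izarðeðnʊ].

[izarðeðnʊ]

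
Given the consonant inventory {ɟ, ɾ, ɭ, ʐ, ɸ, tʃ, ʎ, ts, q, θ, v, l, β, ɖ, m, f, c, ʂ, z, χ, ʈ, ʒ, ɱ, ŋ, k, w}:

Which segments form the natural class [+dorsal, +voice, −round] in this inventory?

Eliminate segments failing any feature: /ɾ, ɭ, ʐ, ɸ, tʃ, ts, θ, v, l, β, ɖ, m, f, ʂ, z, ʈ, ʒ, ɱ/ are [−dorsal]; /q, c, χ, k/ are [−voice]; /w/ is [+round]. The remaining /ɟ, ʎ, ŋ/ satisfy [+dorsal], [+voice], [−round].

ɟ, ʎ, ŋ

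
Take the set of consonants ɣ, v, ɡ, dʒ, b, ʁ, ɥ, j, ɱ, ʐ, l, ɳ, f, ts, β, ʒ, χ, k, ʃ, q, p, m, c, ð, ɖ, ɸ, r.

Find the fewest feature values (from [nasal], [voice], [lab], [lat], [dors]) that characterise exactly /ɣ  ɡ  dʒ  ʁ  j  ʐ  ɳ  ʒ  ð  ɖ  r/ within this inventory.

[+voice, −lat, −lab]

Every target segment is [+voice], [−lateral], [−labial]; each remaining inventory member fails at least one of these. Each conjunct is needed — [−lateral, −labial] alone would also admit /ts, χ, k, ʃ, …/; [+voice, −labial] alone would also admit /l/; [+voice, −lateral] alone would also admit /v, b, ɥ, ɱ, …/ — and no other combination of two listed features has exactly this extension, so three is the minimum.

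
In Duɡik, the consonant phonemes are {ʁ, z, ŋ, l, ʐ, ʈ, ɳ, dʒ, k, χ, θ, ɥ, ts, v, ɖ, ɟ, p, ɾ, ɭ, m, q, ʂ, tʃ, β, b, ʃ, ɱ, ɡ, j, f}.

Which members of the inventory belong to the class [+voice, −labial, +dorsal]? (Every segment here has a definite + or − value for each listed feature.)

Eliminate segments failing any feature: /z, l, ʐ, ɳ, dʒ, ɖ, ɾ, ɭ/ are [−dorsal]; /ʈ, k, χ, θ, ts, p, q, ʂ, tʃ, ʃ, f/ are [−voice]; /ɥ, v, m, β, b, ɱ/ are [+labial]. The remaining /ʁ, ŋ, ɟ, ɡ, j/ satisfy [+voice], [−labial], [+dorsal].

ʁ, ŋ, ɟ, ɡ, j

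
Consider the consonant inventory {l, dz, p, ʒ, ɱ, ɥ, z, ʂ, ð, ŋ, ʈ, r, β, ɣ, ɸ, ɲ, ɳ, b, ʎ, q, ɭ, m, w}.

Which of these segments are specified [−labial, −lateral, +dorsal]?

ŋ, ɣ, ɲ, q

Eliminate segments failing any feature: /l, ʎ, ɭ/ are [+lateral]; /dz, ʒ, z, ʂ, ð, ʈ, r, ɳ/ are [−dorsal]; /p, ɱ, ɥ, β, ɸ, b, m, w/ are [+labial]. The remaining /ŋ, ɣ, ɲ, q/ satisfy [−labial], [−lateral], [+dorsal].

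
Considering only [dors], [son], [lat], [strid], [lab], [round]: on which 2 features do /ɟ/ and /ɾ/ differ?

[sonorant], [dorsal]

The two segments share [−lateral], [−strident], [−labial], [−round]. The only features from the list on which they differ: /ɟ/ is [−sonorant] while /ɾ/ is [+sonorant]; /ɟ/ is [+dorsal] while /ɾ/ is [−dorsal].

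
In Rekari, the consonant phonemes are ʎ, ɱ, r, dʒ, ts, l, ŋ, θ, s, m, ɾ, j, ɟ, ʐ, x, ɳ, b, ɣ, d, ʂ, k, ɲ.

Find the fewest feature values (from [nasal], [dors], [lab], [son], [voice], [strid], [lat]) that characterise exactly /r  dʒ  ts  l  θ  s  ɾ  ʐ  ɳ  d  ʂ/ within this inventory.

[-lab, -dors]

Every target segment is [-labial], [-dorsal]; each remaining inventory member fails at least one of these. Each conjunct is needed — [-dorsal] alone would also admit /ɱ, m, b/; [-labial] alone would also admit /ʎ, ŋ, j, ɟ, …/ — and no other single listed feature has exactly this extension, so two is the minimum.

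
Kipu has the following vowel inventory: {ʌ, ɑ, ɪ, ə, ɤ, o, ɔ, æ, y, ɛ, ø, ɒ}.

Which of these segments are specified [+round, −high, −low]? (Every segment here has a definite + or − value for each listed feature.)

o, ɔ, ø

Eliminate segments failing any feature: /ʌ, ɑ, ɪ, ə, ɤ, æ, ɛ/ are [−round]; /y/ is [+high]; /ɒ/ is [+low]. The remaining /o, ɔ, ø/ satisfy [+round], [−high], [−low].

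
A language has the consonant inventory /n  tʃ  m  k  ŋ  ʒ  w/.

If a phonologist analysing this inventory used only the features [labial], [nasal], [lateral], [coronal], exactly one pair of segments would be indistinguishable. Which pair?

tʃ, ʒ

On the given features, /tʃ/ and /ʒ/ have an identical profile: [−labial], [−nasal], [−lateral], [+coronal]. No other two segments in the inventory coincide on all 4 features. (They do differ in [voice] and [continuant], which are not among the given features.)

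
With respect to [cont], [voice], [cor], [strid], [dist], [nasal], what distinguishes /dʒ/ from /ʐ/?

[continuant], [distributed]

The two segments share [+voice], [+coronal], [+strident], [−nasal]. The only features from the list on which they differ: /dʒ/ is [−continuant] while /ʐ/ is [+continuant]; /dʒ/ is [+distributed] while /ʐ/ is [−distributed].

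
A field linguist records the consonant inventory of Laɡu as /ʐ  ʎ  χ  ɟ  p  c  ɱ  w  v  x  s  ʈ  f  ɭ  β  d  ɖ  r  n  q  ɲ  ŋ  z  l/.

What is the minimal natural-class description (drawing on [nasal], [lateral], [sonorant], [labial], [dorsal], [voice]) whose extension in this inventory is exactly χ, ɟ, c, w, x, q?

[−nasal, −lateral, +dorsal]

The class [−nasal], [−lateral], [+dorsal] has exactly /χ, ɟ, c, w, x, q/ as its extension in this inventory. No smaller conjunction from the listed features achieves this: [−lateral, +dorsal] alone would also admit /ɲ, ŋ/; [−nasal, +dorsal] alone would also admit /ʎ/; [−nasal, −lateral] alone would also admit /ʐ, p, v, s, …/; and checking the remaining two-feature bundles turns up none with this extension.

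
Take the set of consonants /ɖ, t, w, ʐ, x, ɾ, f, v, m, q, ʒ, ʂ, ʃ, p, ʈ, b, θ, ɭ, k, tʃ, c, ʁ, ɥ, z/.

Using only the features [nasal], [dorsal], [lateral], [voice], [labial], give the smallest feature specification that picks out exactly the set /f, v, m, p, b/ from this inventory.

/f, v, m, p, b/ are all [+labial], [−dorsal], and no other segment in the inventory matches both values. Dropping any one of them over-generates: [−dorsal] alone would also admit /ɖ, t, ʐ, ɾ, …/; [+labial] alone would also admit /w, ɥ/. No other single listed feature picks out exactly this set either, so fewer than two features will not do.

[+labial, −dorsal]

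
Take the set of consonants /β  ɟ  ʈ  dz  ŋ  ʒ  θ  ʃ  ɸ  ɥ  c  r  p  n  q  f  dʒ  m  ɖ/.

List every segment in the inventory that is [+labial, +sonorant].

ɥ, m

Among the inventory, the [+labial] segments are /β, ɸ, ɥ, p, f, m/.
Within that set, [+sonorant] leaves /ɥ, m/.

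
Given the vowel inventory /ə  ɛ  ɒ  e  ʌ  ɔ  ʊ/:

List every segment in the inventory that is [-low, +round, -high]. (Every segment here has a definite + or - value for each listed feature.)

First, the [-low] segments are /ə, ɛ, e, ʌ, ɔ, ʊ/.
Intersecting with [+round] gives /ɔ, ʊ/.
Within that set, [-high] leaves /ɔ/.

ɔ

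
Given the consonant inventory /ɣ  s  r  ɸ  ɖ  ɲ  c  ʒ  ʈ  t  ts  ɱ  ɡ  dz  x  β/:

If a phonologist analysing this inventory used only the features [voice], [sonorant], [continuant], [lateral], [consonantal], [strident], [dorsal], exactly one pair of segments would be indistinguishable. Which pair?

ʈ, t

/ʈ/ (voiceless retroflex stop) and /t/ (voiceless alveolar stop) are both [−voice], [−sonorant], [−continuant], [−lateral], [+consonantal], [−strident], [−dorsal], so none of the listed features separates them. (They do differ in [anterior], which is not among the given features.) Every other pair in the inventory differs on at least one listed feature.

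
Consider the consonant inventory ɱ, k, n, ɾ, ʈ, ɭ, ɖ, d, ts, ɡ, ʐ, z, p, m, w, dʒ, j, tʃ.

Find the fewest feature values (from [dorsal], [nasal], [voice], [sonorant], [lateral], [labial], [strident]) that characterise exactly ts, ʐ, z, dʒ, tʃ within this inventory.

/ts, ʐ, z, dʒ, tʃ/ are exactly the [+strident] segments in the inventory, so a single feature suffices.

[+strident]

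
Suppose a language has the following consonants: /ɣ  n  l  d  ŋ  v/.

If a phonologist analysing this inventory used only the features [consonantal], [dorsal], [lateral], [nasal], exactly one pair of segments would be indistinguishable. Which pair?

d, v

On the given features, /d/ and /v/ have an identical profile: [+consonantal], [−dorsal], [−lateral], [−nasal]. No other two segments in the inventory coincide on all 4 features. (They do differ in [continuant], [labial] and [coronal], which are not among the given features.)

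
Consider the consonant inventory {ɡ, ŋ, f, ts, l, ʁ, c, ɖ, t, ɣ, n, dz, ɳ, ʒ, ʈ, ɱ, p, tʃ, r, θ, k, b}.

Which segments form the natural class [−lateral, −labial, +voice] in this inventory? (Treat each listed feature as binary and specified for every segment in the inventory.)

Eliminate segments failing any feature: /f, ɱ, p, b/ are [+labial]; /ts, c, t, ʈ, tʃ, θ, k/ are [−voice]; /l/ is [+lateral]. The remaining /ɡ, ŋ, ʁ, ɖ, ɣ, n, dz, ɳ, ʒ, r/ satisfy [−lateral], [−labial], [+voice].

ɡ, ŋ, ʁ, ɖ, ɣ, n, dz, ɳ, ʒ, r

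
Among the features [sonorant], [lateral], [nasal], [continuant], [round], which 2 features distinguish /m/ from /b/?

/m/ is the bilabial nasal and /b/ is the voiced bilabial stop. Both are [-lateral], [-continuant], [-round]. /m/ is [+sonorant] while /b/ is [-sonorant]; /m/ is [+nasal] while /b/ is [-nasal], so the distinguishing features are [sonorant], [nasal].

[sonorant], [nasal]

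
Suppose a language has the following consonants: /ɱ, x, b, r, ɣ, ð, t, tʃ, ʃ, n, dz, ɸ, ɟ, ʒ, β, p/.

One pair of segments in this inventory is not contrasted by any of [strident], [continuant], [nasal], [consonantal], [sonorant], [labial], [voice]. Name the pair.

ɣ, ð

/ɣ/ (voiced velar fricative) and /ð/ (voiced dental fricative) are both [−strident], [+continuant], [−nasal], [+consonantal], [−sonorant], [−labial], [+voice], so none of the listed features separates them. (They do differ in [coronal] and [dorsal], which are not among the given features.) Every other pair in the inventory differs on at least one listed feature.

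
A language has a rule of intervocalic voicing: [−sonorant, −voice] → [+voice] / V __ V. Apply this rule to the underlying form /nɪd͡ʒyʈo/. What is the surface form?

[nɪd͡ʒyɖo]

The only segment in the rule's environment that also matches [−sonorant, −voice] is /ʈ/. Applying [+voice] turns the voiceless retroflex stop into /ɖ/ (voiced retroflex stop), giving [nɪd͡ʒyɖo].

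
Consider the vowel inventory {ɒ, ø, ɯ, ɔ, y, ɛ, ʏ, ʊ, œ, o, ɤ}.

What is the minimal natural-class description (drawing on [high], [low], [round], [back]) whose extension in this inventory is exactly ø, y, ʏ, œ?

Every target segment is [-back], [+round]; each remaining inventory member fails at least one of these. Each conjunct is needed — [+round] alone would also admit /ɒ, ɔ, ʊ, o/; [-back] alone would also admit /ɛ/ — and no other single listed feature has exactly this extension, so two is the minimum.

[-back, +round]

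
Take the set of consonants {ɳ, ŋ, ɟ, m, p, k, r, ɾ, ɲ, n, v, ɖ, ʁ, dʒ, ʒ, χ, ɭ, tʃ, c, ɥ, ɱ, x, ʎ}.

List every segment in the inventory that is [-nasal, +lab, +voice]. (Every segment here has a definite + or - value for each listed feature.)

Checking each segment against [-nasal], [+labial], [+voice]: /v/ (voiced labiodental fricative), /ɥ/ (labial-palatal glide) satisfy every feature; every other segment in the inventory fails at least one.

v, ɥ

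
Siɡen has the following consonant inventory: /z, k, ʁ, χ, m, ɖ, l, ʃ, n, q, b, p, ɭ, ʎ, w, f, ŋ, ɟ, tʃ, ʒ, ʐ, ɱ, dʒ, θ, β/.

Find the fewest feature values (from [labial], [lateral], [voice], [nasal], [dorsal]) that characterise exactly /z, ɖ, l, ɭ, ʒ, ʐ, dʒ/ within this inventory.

The class [+voice], [−nasal], [−labial], [−dorsal] has exactly /z, ɖ, l, ɭ, ʒ, ʐ, dʒ/ as its extension in this inventory. No smaller conjunction from the listed features achieves this: [−nasal, −labial, −dorsal] alone would also admit /ʃ, tʃ, θ/; [+voice, −labial, −dorsal] alone would also admit /n/; [+voice, −nasal, −dorsal] alone would also admit /b, β/; [+voice, −nasal, −labial] alone would also admit /ʁ, ʎ, ɟ/; and checking the remaining three-feature bundles turns up none with this extension.

[+voice, −nasal, −labial, −dorsal]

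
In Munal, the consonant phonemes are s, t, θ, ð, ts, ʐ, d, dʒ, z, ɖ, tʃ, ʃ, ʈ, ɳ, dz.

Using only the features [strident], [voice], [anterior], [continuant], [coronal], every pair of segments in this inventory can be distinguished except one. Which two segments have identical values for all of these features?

Both /ɖ/ and /ɳ/ are [−strident], [+voice], [−anterior], [−continuant], [+coronal]. Since the list omits [sonorant] and [nasal] — which do distinguish the voiced retroflex stop from the retroflex nasal — this pair collapses; all other pairs remain distinct.

ɖ, ɳ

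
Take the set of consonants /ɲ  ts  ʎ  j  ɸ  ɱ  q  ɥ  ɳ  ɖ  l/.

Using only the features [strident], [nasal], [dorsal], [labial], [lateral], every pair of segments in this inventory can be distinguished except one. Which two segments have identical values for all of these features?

On the given features, /q/ and /j/ have an identical profile: [-strident], [-nasal], [+dorsal], [-labial], [-lateral]. No other two segments in the inventory coincide on all 5 features. (They do differ in [sonorant], [voice], [continuant], [high] and [back], which are not among the given features.)

q, j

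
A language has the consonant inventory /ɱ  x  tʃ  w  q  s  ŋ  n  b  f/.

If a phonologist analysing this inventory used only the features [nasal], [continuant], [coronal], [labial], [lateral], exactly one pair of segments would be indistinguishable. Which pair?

/w/ (labial-velar glide) and /f/ (voiceless labiodental fricative) are both [−nasal], [+continuant], [−coronal], [+labial], [−lateral], so none of the listed features separates them. (They do differ in [sonorant], [voice], [round] and [dorsal], which are not among the given features.) Every other pair in the inventory differs on at least one listed feature.

w, f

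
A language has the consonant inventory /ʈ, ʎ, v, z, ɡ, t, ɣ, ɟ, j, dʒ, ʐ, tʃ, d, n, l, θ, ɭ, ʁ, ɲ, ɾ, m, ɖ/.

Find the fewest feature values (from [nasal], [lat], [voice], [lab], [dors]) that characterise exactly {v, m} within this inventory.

/v, m/ are exactly the [+labial] segments in the inventory, so a single feature suffices.

[+lab]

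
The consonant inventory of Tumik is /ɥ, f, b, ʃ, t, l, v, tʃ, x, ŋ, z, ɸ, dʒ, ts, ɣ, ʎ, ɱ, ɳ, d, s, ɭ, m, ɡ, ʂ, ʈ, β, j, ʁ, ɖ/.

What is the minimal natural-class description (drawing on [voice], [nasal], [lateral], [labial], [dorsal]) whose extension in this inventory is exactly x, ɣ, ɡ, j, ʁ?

[-nasal, -lateral, -labial, +dorsal]

Every target segment is [-nasal], [-lateral], [-labial], [+dorsal]; each remaining inventory member fails at least one of these. Each conjunct is needed — [-lateral, -labial, +dorsal] alone would also admit /ŋ/; [-nasal, -labial, +dorsal] alone would also admit /ʎ/; [-nasal, -lateral, +dorsal] alone would also admit /ɥ/; [-nasal, -lateral, -labial] alone would also admit /ʃ, t, tʃ, z, …/ — and no other combination of three listed features has exactly this extension, so four is the minimum.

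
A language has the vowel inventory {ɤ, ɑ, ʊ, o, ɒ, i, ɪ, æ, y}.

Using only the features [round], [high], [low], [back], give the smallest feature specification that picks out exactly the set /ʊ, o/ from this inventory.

[-low, +back, +round]

The class [-low], [+back], [+round] has exactly /ʊ, o/ as its extension in this inventory. No smaller conjunction from the listed features achieves this: [+back, +round] alone would also admit /ɒ/; [-low, +round] alone would also admit /y/; [-low, +back] alone would also admit /ɤ/; and checking the remaining two-feature bundles turns up none with this extension.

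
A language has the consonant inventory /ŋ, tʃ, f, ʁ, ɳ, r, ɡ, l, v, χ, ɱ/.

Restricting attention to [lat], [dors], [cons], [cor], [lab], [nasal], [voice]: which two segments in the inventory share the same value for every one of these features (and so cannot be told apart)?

On the given features, /ɡ/ and /ʁ/ have an identical profile: [-lateral], [+dorsal], [+consonantal], [-coronal], [-labial], [-nasal], [+voice]. No other two segments in the inventory coincide on all 7 features. (They do differ in [continuant] and [high], which are not among the given features.)

ɡ, ʁ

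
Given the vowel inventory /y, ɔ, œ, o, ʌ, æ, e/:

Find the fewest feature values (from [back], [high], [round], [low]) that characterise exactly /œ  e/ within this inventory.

[−high, −low, −back]

/œ, e/ are all [−high], [−low], [−back], and no other segment in the inventory matches all three values. Dropping any one of them over-generates: [−low, −back] alone would also admit /y/; [−high, −back] alone would also admit /æ/; [−high, −low] alone would also admit /ɔ, o, ʌ/. No other combination of two listed features picks out exactly this set either, so fewer than three features will not do.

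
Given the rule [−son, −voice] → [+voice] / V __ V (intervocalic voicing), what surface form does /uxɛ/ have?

[uɣɛ]

/x/ satisfies [−son, −voice] and sits in V __ V. The [+voice] counterpart of the voiceless velar fricative is /ɣ/. Other segments in /uxɛ/ either fail the structural description or are not in the environment, so the surface form is [uɣɛ].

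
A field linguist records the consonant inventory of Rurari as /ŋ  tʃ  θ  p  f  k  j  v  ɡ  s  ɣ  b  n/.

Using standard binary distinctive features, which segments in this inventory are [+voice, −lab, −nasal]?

First, the [+voice] segments are /ŋ, j, v, ɡ, ɣ, b, n/.
Of those, [−labial] gives /ŋ, j, ɡ, ɣ, n/.
Within that set, [−nasal] leaves /j, ɡ, ɣ/.

j, ɡ, ɣ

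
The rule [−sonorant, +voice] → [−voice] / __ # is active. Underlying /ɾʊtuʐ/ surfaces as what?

[ɾʊtuʂ]

Only the final segment /ʐ/ is both word-final and matches the structural description. It is a voiced retroflex fricative, so [−sonorant, +voice] holds; changing it to [−voice] with all other features held fixed yields /ʂ/ (voiceless retroflex fricative). No other segment meets both the structural description and the environment, so the output is [ɾʊtuʂ].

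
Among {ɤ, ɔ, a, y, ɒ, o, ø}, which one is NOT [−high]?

y

/y/ is the high front rounded tense vowel, which is [+high]; the rest — /ɒ, ø, ɔ, a, ɤ, o/ — are [−high].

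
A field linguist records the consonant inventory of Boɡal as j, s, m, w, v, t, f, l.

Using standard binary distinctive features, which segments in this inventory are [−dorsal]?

The feature [dorsal] marks segments articulated with the tongue body. In this inventory /s, m, v, t, f, l/ lack that property, so they are [−dorsal]; /j, w/ are [+dorsal].

s, m, v, t, f, l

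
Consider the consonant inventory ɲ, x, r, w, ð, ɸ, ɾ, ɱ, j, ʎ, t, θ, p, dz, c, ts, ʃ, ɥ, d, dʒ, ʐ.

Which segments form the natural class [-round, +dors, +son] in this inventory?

ɲ, j, ʎ

Checking each segment against [-round], [+dorsal], [+sonorant]: /ɲ/ (palatal nasal), /j/ (palatal glide), /ʎ/ (palatal lateral approximant) satisfy every feature; every other segment in the inventory fails at least one.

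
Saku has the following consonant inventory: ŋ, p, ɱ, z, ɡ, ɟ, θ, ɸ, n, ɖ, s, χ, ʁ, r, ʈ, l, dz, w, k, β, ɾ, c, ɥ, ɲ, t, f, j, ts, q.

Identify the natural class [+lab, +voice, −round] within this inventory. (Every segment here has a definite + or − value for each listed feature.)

Among the inventory, the [+labial] segments are /p, ɱ, ɸ, w, β, ɥ, f/.
Within that set, [+voice] gives /ɱ, w, β, ɥ/.
Of those, [−round] leaves /ɱ, β/.

ɱ, β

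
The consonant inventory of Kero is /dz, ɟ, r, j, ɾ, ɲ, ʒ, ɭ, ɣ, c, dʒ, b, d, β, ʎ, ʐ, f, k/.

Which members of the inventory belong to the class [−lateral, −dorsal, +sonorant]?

r, ɾ

Checking each segment against [−lateral], [−dorsal], [+sonorant]: /r/ (alveolar trill), /ɾ/ (alveolar tap) satisfy every feature; every other segment in the inventory fails at least one.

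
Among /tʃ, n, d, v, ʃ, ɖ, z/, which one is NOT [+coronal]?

v

/v/ is the voiced labiodental fricative, which is [-coronal]; the rest — /d, ʃ, tʃ, z, ɖ, n/ — are [+coronal].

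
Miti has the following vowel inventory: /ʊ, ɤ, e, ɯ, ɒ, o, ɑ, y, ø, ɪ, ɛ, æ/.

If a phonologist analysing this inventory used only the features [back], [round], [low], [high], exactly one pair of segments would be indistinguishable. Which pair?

ɛ, e

Both /ɛ/ and /e/ are [−back], [−round], [−low], [−high]. Since the list omits [tense] — which does distinguish the mid front unrounded lax vowel from the mid front unrounded tense vowel — this pair collapses; all other pairs remain distinct.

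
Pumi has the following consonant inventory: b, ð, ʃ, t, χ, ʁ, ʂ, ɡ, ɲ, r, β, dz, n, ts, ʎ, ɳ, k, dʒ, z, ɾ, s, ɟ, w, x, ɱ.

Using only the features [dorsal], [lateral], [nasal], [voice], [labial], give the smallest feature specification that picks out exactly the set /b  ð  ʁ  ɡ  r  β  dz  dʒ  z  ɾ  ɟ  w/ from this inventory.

[+voice, −nasal, −lateral]

/b, ð, ʁ, ɡ, r, β, dz, dʒ, z, ɾ, ɟ, w/ are all [+voice], [−nasal], [−lateral], and no other segment in the inventory matches all three values. Dropping any one of them over-generates: [−nasal, −lateral] alone would also admit /ʃ, t, χ, ʂ, …/; [+voice, −lateral] alone would also admit /ɲ, n, ɳ, ɱ/; [+voice, −nasal] alone would also admit /ʎ/. No other combination of two listed features picks out exactly this set either, so fewer than three features will not do.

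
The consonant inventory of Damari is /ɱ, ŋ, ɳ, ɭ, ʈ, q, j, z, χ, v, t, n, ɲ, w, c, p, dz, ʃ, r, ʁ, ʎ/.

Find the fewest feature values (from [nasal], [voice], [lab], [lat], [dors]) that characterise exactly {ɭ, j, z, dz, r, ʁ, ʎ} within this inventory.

[+voice, −nasal, −lab]

The class [+voice], [−nasal], [−labial] has exactly /ɭ, j, z, dz, r, ʁ, ʎ/ as its extension in this inventory. No smaller conjunction from the listed features achieves this: [−nasal, −labial] alone would also admit /ʈ, q, χ, t, …/; [+voice, −labial] alone would also admit /ŋ, ɳ, n, ɲ/; [+voice, −nasal] alone would also admit /v, w/; and checking the remaining two-feature bundles turns up none with this extension.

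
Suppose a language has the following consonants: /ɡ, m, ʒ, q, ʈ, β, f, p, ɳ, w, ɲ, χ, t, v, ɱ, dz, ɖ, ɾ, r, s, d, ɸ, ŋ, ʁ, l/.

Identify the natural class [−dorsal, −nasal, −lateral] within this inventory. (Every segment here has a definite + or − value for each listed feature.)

Eliminate segments failing any feature: /ɡ, q, w, ɲ, χ, ŋ, ʁ/ are [+dorsal]; /m, ɳ, ɱ/ are [+nasal]; /l/ is [+lateral]. The remaining /ʒ, ʈ, β, f, p, t, v, dz, ɖ, ɾ, r, s, d, ɸ/ satisfy [−dorsal], [−nasal], [−lateral].

ʒ, ʈ, β, f, p, t, v, dz, ɖ, ɾ, r, s, d, ɸ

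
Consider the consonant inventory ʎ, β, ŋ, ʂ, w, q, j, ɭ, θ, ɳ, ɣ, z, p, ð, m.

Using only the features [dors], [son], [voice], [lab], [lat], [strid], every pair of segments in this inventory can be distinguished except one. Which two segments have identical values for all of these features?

On the given features, /j/ and /ŋ/ have an identical profile: [+dorsal], [+sonorant], [+voice], [−labial], [−lateral], [−strident]. No other two segments in the inventory coincide on all 6 features. (They do differ in [nasal], [continuant] and [back], which are not among the given features.)

j, ŋ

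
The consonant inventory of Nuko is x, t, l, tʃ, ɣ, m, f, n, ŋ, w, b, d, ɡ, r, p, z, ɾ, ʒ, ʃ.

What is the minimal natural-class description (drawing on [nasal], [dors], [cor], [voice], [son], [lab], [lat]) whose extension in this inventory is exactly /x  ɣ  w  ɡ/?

[-nasal, +dors]

/x, ɣ, w, ɡ/ are all [-nasal], [+dorsal], and no other segment in the inventory matches both values. Dropping any one of them over-generates: [+dorsal] alone would also admit /ŋ/; [-nasal] alone would also admit /t, l, tʃ, f, …/. No other single listed feature picks out exactly this set either, so fewer than two features will not do.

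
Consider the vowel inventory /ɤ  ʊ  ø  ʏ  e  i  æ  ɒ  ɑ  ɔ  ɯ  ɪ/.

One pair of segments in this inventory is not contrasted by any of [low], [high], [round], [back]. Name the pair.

On the given features, /i/ and /ɪ/ have an identical profile: [−low], [+high], [−round], [−back]. No other two segments in the inventory coincide on all 4 features. (They do differ in [tense], which is not among the given features.)

i, ɪ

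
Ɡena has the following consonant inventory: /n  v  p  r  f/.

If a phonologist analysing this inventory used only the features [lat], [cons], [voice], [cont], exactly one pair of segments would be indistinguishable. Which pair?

Both /v/ and /r/ are [−lateral], [+consonantal], [+voice], [+continuant]. Since the list omits [sonorant], [labial] and [coronal] — which do distinguish the voiced labiodental fricative from the alveolar trill — this pair collapses; all other pairs remain distinct.

v, r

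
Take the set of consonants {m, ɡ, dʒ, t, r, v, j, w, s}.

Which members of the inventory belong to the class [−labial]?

The [−labial] segments here are /ɡ, dʒ, t, r, j, s/; the remaining /m, v, w/ are [+labial].

ɡ, dʒ, t, r, j, s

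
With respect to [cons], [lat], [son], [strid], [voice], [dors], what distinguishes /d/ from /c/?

The two segments share [+consonantal], [−lateral], [−sonorant], [−strident]. The only features from the list on which they differ: /d/ is [+voice] while /c/ is [−voice]; /d/ is [−dorsal] while /c/ is [+dorsal].

[voice], [dorsal]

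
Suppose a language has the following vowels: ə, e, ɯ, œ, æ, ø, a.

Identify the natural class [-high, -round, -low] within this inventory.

First, the [-high] segments are /ə, e, œ, æ, ø, a/.
Intersecting with [-round] gives /ə, e, æ, a/.
Among these, [-low] leaves /ə, e/.

ə, e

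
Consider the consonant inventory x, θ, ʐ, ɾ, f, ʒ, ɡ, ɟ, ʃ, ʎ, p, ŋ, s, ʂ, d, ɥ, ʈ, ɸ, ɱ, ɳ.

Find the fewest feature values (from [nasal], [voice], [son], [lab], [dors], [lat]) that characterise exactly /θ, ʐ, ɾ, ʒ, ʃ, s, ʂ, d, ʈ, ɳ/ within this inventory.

[-lab, -dors]

Every target segment is [-labial], [-dorsal]; each remaining inventory member fails at least one of these. Each conjunct is needed — [-dorsal] alone would also admit /f, p, ɸ, ɱ/; [-labial] alone would also admit /x, ɡ, ɟ, ʎ, …/ — and no other single listed feature has exactly this extension, so two is the minimum.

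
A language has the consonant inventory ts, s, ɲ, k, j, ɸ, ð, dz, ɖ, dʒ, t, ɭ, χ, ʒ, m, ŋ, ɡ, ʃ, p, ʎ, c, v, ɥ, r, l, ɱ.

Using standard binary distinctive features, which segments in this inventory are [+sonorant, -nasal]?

Checking each segment against [+sonorant], [-nasal]: /j/ (palatal glide), /ɭ/ (retroflex lateral approximant), /ʎ/ (palatal lateral approximant), /ɥ/ (labial-palatal glide), /r/ (alveolar trill), /l/ (alveolar lateral approximant) satisfy every feature; every other segment in the inventory fails at least one.

j, ɭ, ʎ, ɥ, r, l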